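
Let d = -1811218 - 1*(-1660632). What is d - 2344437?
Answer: -2495023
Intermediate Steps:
d = -150586 (d = -1811218 + 1660632 = -150586)
d - 2344437 = -150586 - 2344437 = -2495023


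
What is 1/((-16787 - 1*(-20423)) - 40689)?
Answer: -1/37053 ≈ -2.6988e-5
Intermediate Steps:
1/((-16787 - 1*(-20423)) - 40689) = 1/((-16787 + 20423) - 40689) = 1/(3636 - 40689) = 1/(-37053) = -1/37053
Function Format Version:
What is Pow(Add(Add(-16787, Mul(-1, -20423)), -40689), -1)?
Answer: Rational(-1, 37053) ≈ -2.6988e-5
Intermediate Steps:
Pow(Add(Add(-16787, Mul(-1, -20423)), -40689), -1) = Pow(Add(Add(-16787, 20423), -40689), -1) = Pow(Add(3636, -40689), -1) = Pow(-37053, -1) = Rational(-1, 37053)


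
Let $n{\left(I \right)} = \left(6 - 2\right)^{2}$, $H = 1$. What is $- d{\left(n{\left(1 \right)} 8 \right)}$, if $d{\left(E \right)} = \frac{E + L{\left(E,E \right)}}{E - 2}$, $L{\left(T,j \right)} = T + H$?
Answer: $- \frac{257}{126} \approx -2.0397$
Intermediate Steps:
$n{\left(I \right)} = 16$ ($n{\left(I \right)} = 4^{2} = 16$)
$L{\left(T,j \right)} = 1 + T$ ($L{\left(T,j \right)} = T + 1 = 1 + T$)
$d{\left(E \right)} = \frac{1 + 2 E}{-2 + E}$ ($d{\left(E \right)} = \frac{E + \left(1 + E\right)}{E - 2} = \frac{1 + 2 E}{-2 + E}$)
$- d{\left(n{\left(1 \right)} 8 \right)} = - \frac{1 + 2 \cdot 16 \cdot 8}{-2 + 16 \cdot 8} = - \frac{1 + 2 \cdot 128}{-2 + 128} = - \frac{1 + 256}{126} = - \frac{257}{126}$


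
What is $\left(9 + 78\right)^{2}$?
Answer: $7569$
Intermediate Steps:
$\left(9 + 78\right)^{2} = 87^{2} = 7569$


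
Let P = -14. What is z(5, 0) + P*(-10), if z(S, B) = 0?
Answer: 140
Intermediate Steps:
z(5, 0) + P*(-10) = 0 - 14*(-10) = 0 + 140 = 140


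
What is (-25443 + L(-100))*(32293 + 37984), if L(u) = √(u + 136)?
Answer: -1787636049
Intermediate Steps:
L(u) = √(136 + u)
(-25443 + L(-100))*(32293 + 37984) = (-25443 + √(136 - 100))*(32293 + 37984) = (-25443 + √36)*70277 = (-25443 + 6)*70277 = -25437*70277 = -1787636049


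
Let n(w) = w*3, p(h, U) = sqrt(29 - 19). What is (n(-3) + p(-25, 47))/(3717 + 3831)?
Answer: -3/2516 + sqrt(10)/7548 ≈ -0.00077341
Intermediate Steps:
p(h, U) = sqrt(10)
n(w) = 3*w
(n(-3) + p(-25, 47))/(3717 + 3831) = (3*(-3) + sqrt(10))/(3717 + 3831) = (-9 + sqrt(10))/7548 = (-9 + sqrt(10))*(1/7548) = -3/2516 + sqrt(10)/7548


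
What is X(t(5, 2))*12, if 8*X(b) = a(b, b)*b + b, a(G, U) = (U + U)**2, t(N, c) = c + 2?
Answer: 390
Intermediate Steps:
t(N, c) = 2 + c
a(G, U) = 4*U**2 (a(G, U) = (2*U)**2 = 4*U**2)
X(b) = b**3/2 + b/8 (X(b) = ((4*b**2)*b + b)/8 = (4*b**3 + b)/8 = (b + 4*b**3)/8 = b**3/2 + b/8)
X(t(5, 2))*12 = ((2 + 2)**3/2 + (2 + 2)/8)*12 = ((1/2)*4**3 + (1/8)*4)*12 = ((1/2)*64 + 1/2)*12 = (32 + 1/2)*12 = (65/2)*12 = 390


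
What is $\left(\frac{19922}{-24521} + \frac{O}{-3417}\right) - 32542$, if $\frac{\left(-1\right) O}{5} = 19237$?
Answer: $- \frac{389192425769}{11969751} \approx -32515.0$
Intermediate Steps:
$O = -96185$ ($O = \left(-5\right) 19237 = -96185$)
$\left(\frac{19922}{-24521} + \frac{O}{-3417}\right) - 32542 = \left(\frac{19922}{-24521} - \frac{96185}{-3417}\right) - 32542 = \left(19922 \left(- \frac{1}{24521}\right) - - \frac{96185}{3417}\right) - 32542 = \left(- \frac{2846}{3503} + \frac{96185}{3417}\right) - 32542 = \frac{327211273}{11969751} - 32542 = - \frac{389192425769}{11969751}$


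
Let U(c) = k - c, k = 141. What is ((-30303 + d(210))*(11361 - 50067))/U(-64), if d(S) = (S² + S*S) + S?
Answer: -2249089542/205 ≈ -1.0971e+7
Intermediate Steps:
d(S) = S + 2*S² (d(S) = (S² + S²) + S = 2*S² + S = S + 2*S²)
U(c) = 141 - c
((-30303 + d(210))*(11361 - 50067))/U(-64) = ((-30303 + 210*(1 + 2*210))*(11361 - 50067))/(141 - 1*(-64)) = ((-30303 + 210*(1 + 420))*(-38706))/(141 + 64) = ((-30303 + 210*421)*(-38706))/205 = ((-30303 + 88410)*(-38706))*(1/205) = (58107*(-38706))*(1/205) = -2249089542*1/205 = -2249089542/205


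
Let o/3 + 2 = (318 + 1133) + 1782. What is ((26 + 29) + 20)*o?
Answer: 726975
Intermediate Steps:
o = 9693 (o = -6 + 3*((318 + 1133) + 1782) = -6 + 3*(1451 + 1782) = -6 + 3*3233 = -6 + 9699 = 9693)
((26 + 29) + 20)*o = ((26 + 29) + 20)*9693 = (55 + 20)*9693 = 75*9693 = 726975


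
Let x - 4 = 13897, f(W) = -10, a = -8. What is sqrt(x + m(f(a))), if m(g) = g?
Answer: sqrt(13891) ≈ 117.86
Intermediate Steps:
x = 13901 (x = 4 + 13897 = 13901)
sqrt(x + m(f(a))) = sqrt(13901 - 10) = sqrt(13891)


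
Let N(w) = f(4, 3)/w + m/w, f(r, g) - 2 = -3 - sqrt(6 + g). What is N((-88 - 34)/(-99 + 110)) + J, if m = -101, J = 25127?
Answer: 3066649/122 ≈ 25136.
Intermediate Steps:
f(r, g) = -1 - sqrt(6 + g) (f(r, g) = 2 + (-3 - sqrt(6 + g)) = -1 - sqrt(6 + g))
N(w) = -105/w (N(w) = (-1 - sqrt(6 + 3))/w - 101/w = (-1 - sqrt(9))/w - 101/w = (-1 - 1*3)/w - 101/w = (-1 - 3)/w - 101/w = -4/w - 101/w = -105/w)
N((-88 - 34)/(-99 + 110)) + J = -105*(-99 + 110)/(-88 - 34) + 25127 = -105/((-122/11)) + 25127 = -105/((-122*1/11)) + 25127 = -105/(-122/11) + 25127 = -105*(-11/122) + 25127 = 1155/122 + 25127 = 3066649/122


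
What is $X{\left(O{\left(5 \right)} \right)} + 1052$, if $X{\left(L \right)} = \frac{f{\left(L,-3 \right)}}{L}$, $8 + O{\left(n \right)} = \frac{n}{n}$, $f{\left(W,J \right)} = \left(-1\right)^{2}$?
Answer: $\frac{7363}{7} \approx 1051.9$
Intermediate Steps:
$f{\left(W,J \right)} = 1$
$O{\left(n \right)} = -7$ ($O{\left(n \right)} = -8 + \frac{n}{n} = -8 + 1 = -7$)
$X{\left(L \right)} = \frac{1}{L}$ ($X{\left(L \right)} = 1 \frac{1}{L} = \frac{1}{L}$)
$X{\left(O{\left(5 \right)} \right)} + 1052 = \frac{1}{-7} + 1052 = - \frac{1}{7} + 1052 = \frac{7363}{7}$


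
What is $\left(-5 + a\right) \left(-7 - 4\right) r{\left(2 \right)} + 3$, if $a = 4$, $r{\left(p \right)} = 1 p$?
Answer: $25$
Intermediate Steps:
$r{\left(p \right)} = p$
$\left(-5 + a\right) \left(-7 - 4\right) r{\left(2 \right)} + 3 = \left(-5 + 4\right) \left(-7 - 4\right) 2 + 3 = \left(-1\right) \left(-11\right) 2 + 3 = 11 \cdot 2 + 3 = 22 + 3 = 25$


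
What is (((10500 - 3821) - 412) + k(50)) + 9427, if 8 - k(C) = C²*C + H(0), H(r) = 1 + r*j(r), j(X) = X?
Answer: -109299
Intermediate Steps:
H(r) = 1 + r² (H(r) = 1 + r*r = 1 + r²)
k(C) = 7 - C³ (k(C) = 8 - (C²*C + (1 + 0²)) = 8 - (C³ + (1 + 0)) = 8 - (C³ + 1) = 8 - (1 + C³) = 8 + (-1 - C³) = 7 - C³)
(((10500 - 3821) - 412) + k(50)) + 9427 = (((10500 - 3821) - 412) + (7 - 1*50³)) + 9427 = ((6679 - 412) + (7 - 1*125000)) + 9427 = (6267 + (7 - 125000)) + 9427 = (6267 - 124993) + 9427 = -118726 + 9427 = -109299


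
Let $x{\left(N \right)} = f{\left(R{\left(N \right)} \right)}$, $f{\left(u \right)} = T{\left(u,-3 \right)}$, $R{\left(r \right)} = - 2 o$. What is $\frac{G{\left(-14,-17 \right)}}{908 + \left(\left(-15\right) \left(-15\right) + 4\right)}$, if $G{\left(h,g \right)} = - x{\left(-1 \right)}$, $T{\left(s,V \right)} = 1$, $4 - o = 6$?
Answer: $- \frac{1}{1137} \approx -0.00087951$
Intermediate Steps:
$o = -2$ ($o = 4 - 6 = -2$)
$R{\left(r \right)} = 4$ ($R{\left(r \right)} = \left(-2\right) \left(-2\right) = 4$)
$f{\left(u \right)} = 1$
$x{\left(N \right)} = 1$
$G{\left(h,g \right)} = -1$ ($G{\left(h,g \right)} = \left(-1\right) 1 = -1$)
$\frac{G{\left(-14,-17 \right)}}{908 + \left(\left(-15\right) \left(-15\right) + 4\right)} = \frac{1}{908 + \left(\left(-15\right) \left(-15\right) + 4\right)} \left(-1\right) = \frac{1}{908 + \left(225 + 4\right)} \left(-1\right) = \frac{1}{908 + 229} \left(-1\right) = \frac{1}{1137} \left(-1\right) = - \frac{1}{1137}$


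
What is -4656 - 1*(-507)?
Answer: -4149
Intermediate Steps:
-4656 - 1*(-507) = -4656 + 507 = -4149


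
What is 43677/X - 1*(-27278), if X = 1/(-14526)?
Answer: -634424824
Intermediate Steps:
X = -1/14526 ≈ -6.8842e-5
43677/X - 1*(-27278) = 43677/(-1/14526) - 1*(-27278) = 43677*(-14526) + 27278 = -634452102 + 27278 = -634424824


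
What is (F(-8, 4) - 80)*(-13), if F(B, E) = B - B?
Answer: 1040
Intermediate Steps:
F(B, E) = 0
(F(-8, 4) - 80)*(-13) = (0 - 80)*(-13) = -80*(-13) = 1040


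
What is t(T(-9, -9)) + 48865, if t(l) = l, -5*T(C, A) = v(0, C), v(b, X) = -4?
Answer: 244329/5 ≈ 48866.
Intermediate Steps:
T(C, A) = ⅘ (T(C, A) = -⅕*(-4) = ⅘)
t(T(-9, -9)) + 48865 = ⅘ + 48865 = 244329/5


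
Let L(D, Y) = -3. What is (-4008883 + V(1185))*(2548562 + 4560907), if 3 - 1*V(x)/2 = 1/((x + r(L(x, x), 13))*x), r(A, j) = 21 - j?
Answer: -13430662494115896201/471235 ≈ -2.8501e+13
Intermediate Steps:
V(x) = 6 - 2/(x*(8 + x)) (V(x) = 6 - 2/((x + (21 - 1*13))*x) = 6 - 2/((x + (21 - 13))*x) = 6 - 2/((x + 8)*x) = 6 - 2/((8 + x)*x) = 6 - 2/(x*(8 + x)))
(-4008883 + V(1185))*(2548562 + 4560907) = (-4008883 + 2*(-1 + 3*1185² + 24*1185)/(1185*(8 + 1185)))*(2548562 + 4560907) = (-4008883 + 2*(1/1185)*(-1 + 3*1404225 + 28440)/1193)*7109469 = (-4008883 + 2*(1/1185)*(1/1193)*(-1 + 4212675 + 28440))*7109469 = (-4008883 + 2*(1/1185)*(1/1193)*4241114)*7109469 = (-4008883 + 8482228/1413705)*7109469 = -5667369459287/1413705*7109469 = -13430662494115896201/471235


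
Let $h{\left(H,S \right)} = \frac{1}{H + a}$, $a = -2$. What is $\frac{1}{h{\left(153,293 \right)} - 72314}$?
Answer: $- \frac{151}{10919413} \approx -1.3829 \cdot 10^{-5}$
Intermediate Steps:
$h{\left(H,S \right)} = \frac{1}{-2 + H}$ ($h{\left(H,S \right)} = \frac{1}{H - 2} = \frac{1}{-2 + H}$)
$\frac{1}{h{\left(153,293 \right)} - 72314} = \frac{1}{\frac{1}{-2 + 153} - 72314} = \frac{1}{\frac{1}{151} - 72314} = \frac{1}{- \frac{10919413}{151}} = - \frac{151}{10919413}$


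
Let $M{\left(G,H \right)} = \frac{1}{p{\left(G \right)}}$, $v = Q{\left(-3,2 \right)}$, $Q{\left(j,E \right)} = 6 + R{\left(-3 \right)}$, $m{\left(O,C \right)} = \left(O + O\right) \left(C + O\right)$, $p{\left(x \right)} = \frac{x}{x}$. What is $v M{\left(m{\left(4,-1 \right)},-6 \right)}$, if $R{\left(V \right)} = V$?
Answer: $3$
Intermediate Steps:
$p{\left(x \right)} = 1$
$m{\left(O,C \right)} = 2 O \left(C + O\right)$
$Q{\left(j,E \right)} = 3$ ($Q{\left(j,E \right)} = 6 - 3 = 3$)
$v = 3$
$M{\left(G,H \right)} = 1$ ($M{\left(G,H \right)} = 1^{-1} = 1$)
$v M{\left(m{\left(4,-1 \right)},-6 \right)} = 3 \cdot 1 = 3$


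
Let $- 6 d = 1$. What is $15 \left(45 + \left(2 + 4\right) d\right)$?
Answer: $660$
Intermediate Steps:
$d = - \frac{1}{6}$ ($d = \left(- \frac{1}{6}\right) 1 = - \frac{1}{6} \approx -0.16667$)
$15 \left(45 + \left(2 + 4\right) d\right) = 15 \left(45 + \left(2 + 4\right) \left(- \frac{1}{6}\right)\right) = 15 \left(45 + 6 \left(- \frac{1}{6}\right)\right) = 15 \left(45 - 1\right) = 15 \cdot 44 = 660$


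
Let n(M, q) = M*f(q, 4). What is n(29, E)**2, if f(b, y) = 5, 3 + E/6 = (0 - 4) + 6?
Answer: 21025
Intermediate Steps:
E = -6 (E = -18 + 6*((0 - 4) + 6) = -18 + 6*(-4 + 6) = -18 + 6*2 = -18 + 12 = -6)
n(M, q) = 5*M (n(M, q) = M*5 = 5*M)
n(29, E)**2 = (5*29)**2 = 145**2 = 21025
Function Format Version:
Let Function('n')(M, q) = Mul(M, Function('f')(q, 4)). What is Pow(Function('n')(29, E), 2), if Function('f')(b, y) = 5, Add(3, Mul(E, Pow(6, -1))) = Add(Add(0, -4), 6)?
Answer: 21025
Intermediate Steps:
E = -6 (E = Add(-18, Mul(6, Add(Add(0, -4), 6))) = Add(-18, Mul(6, Add(-4, 6))) = Add(-18, Mul(6, 2)) = Add(-18, 12) = -6)
Function('n')(M, q) = Mul(5, M) (Function('n')(M, q) = Mul(M, 5) = Mul(5, M))
Pow(Function('n')(29, E), 2) = Pow(Mul(5, 29), 2) = Pow(145, 2) = 21025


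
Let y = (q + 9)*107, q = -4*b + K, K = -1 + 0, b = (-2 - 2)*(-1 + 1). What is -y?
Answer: -856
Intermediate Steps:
b = 0 (b = -4*0 = 0)
K = -1
q = -1 (q = -4*0 - 1 = 0 - 1 = -1)
y = 856 (y = (-1 + 9)*107 = 8*107 = 856)
-y = -1*856 = -856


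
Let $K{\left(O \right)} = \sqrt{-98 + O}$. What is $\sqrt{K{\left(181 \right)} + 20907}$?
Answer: $\sqrt{20907 + \sqrt{83}} \approx 144.62$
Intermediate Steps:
$\sqrt{K{\left(181 \right)} + 20907} = \sqrt{\sqrt{-98 + 181} + 20907} = \sqrt{\sqrt{83} + 20907} = \sqrt{20907 + \sqrt{83}}$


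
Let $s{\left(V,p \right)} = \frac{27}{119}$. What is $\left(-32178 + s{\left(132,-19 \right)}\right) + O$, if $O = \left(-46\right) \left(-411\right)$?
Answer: $- \frac{1579341}{119} \approx -13272.0$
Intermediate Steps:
$s{\left(V,p \right)} = \frac{27}{119}$ ($s{\left(V,p \right)} = 27 \cdot \frac{1}{119} = \frac{27}{119}$)
$O = 18906$
$\left(-32178 + s{\left(132,-19 \right)}\right) + O = \left(-32178 + \frac{27}{119}\right) + 18906 = - \frac{3829155}{119} + 18906 = - \frac{1579341}{119}$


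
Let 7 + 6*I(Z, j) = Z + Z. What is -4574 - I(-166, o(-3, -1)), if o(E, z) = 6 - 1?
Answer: -9035/2 ≈ -4517.5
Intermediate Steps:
o(E, z) = 5
I(Z, j) = -7/6 + Z/3 (I(Z, j) = -7/6 + (Z + Z)/6 = -7/6 + (2*Z)/6 = -7/6 + Z/3)
-4574 - I(-166, o(-3, -1)) = -4574 - (-7/6 + (⅓)*(-166)) = -4574 - (-7/6 - 166/3) = -4574 - 1*(-113/2) = -4574 + 113/2 = -9035/2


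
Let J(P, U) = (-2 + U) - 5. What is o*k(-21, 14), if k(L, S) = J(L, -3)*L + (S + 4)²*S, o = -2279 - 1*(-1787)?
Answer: -2335032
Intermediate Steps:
o = -492 (o = -2279 + 1787 = -492)
J(P, U) = -7 + U
k(L, S) = -10*L + S*(4 + S)² (k(L, S) = (-7 - 3)*L + (S + 4)²*S = -10*L + (4 + S)²*S = -10*L + S*(4 + S)²)
o*k(-21, 14) = -492*(-10*(-21) + 14*(4 + 14)²) = -492*(210 + 14*18²) = -492*(210 + 14*324) = -492*(210 + 4536) = -492*4746 = -2335032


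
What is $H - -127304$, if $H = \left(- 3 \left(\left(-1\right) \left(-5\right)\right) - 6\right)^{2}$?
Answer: $127745$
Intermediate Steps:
$H = 441$ ($H = \left(\left(-3\right) 5 - 6\right)^{2} = \left(-15 - 6\right)^{2} = \left(-21\right)^{2} = 441$)
$H - -127304 = 441 - -127304 = 441 + 127304 = 127745$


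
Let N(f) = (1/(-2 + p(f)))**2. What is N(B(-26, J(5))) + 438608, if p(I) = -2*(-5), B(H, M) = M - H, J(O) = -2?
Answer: 28070913/64 ≈ 4.3861e+5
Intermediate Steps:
p(I) = 10
N(f) = 1/64 (N(f) = (1/(-2 + 10))**2 = (1/8)**2 = 1/64)
N(B(-26, J(5))) + 438608 = 1/64 + 438608 = 28070913/64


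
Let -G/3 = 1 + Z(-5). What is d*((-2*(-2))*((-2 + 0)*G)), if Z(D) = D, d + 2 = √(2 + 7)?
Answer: -96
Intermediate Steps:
d = 1 (d = -2 + √(2 + 7) = -2 + √9 = -2 + 3 = 1)
G = 12 (G = -3*(1 - 5) = -3*(-4) = 12)
d*((-2*(-2))*((-2 + 0)*G)) = 1*((-2*(-2))*((-2 + 0)*12)) = 1*(4*(-2*12)) = 1*(4*(-24)) = 1*(-96) = -96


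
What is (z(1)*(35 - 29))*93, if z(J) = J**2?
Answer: 558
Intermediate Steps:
(z(1)*(35 - 29))*93 = (1**2*(35 - 29))*93 = (1*6)*93 = 6*93 = 558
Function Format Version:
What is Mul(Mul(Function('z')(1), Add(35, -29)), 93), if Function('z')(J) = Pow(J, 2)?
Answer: 558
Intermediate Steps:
Mul(Mul(Function('z')(1), Add(35, -29)), 93) = Mul(Mul(Pow(1, 2), Add(35, -29)), 93) = Mul(Mul(1, 6), 93) = Mul(6, 93) = 558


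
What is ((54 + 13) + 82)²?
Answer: 22201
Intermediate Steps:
((54 + 13) + 82)² = (67 + 82)² = 149² = 22201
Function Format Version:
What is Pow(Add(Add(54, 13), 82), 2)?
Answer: 22201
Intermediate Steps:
Pow(Add(Add(54, 13), 82), 2) = Pow(Add(67, 82), 2) = Pow(149, 2) = 22201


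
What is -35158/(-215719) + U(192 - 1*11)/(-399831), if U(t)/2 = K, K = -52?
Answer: 14079693074/86251143489 ≈ 0.16324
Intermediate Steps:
U(t) = -104 (U(t) = 2*(-52) = -104)
-35158/(-215719) + U(192 - 1*11)/(-399831) = -35158/(-215719) - 104/(-399831) = -35158*(-1/215719) - 104*(-1/399831) = 35158/215719 + 104/399831 = 14079693074/86251143489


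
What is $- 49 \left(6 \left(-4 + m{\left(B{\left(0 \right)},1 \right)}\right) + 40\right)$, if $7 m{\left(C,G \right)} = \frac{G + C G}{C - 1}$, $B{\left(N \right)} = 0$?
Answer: $-742$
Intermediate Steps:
$m{\left(C,G \right)} = \frac{G + C G}{7 \left(-1 + C\right)}$ ($m{\left(C,G \right)} = \frac{\left(G + C G\right) \frac{1}{C - 1}}{7} = \frac{\left(G + C G\right) \frac{1}{-1 + C}}{7} = \frac{\frac{1}{-1 + C} \left(G + C G\right)}{7} = \frac{G + C G}{7 \left(-1 + C\right)}$)
$- 49 \left(6 \left(-4 + m{\left(B{\left(0 \right)},1 \right)}\right) + 40\right) = - 49 \left(6 \left(-4 + \frac{1}{7} \cdot 1 \frac{1}{-1 + 0} \left(1 + 0\right)\right) + 40\right) = - 49 \left(6 \left(-4 + \frac{1}{7} \cdot 1 \frac{1}{-1} \cdot 1\right) + 40\right) = - 49 \left(6 \left(-4 + \frac{1}{7} \cdot 1 \left(-1\right) 1\right) + 40\right) = - 49 \left(6 \left(-4 - \frac{1}{7}\right) + 40\right) = - 49 \left(6 \left(- \frac{29}{7}\right) + 40\right) = - 49 \left(- \frac{174}{7} + 40\right) = \left(-49\right) \frac{106}{7} = -742$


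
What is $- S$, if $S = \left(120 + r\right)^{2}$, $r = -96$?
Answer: $-576$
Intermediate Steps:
$S = 576$ ($S = \left(120 - 96\right)^{2} = 24^{2} = 576$)
$- S = \left(-1\right) 576 = -576$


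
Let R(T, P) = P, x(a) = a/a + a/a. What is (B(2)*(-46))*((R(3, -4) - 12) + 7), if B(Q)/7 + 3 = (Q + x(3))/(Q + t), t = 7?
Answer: -7406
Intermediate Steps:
x(a) = 2 (x(a) = 1 + 1 = 2)
B(Q) = -21 + 7*(2 + Q)/(7 + Q) (B(Q) = -21 + 7*((Q + 2)/(Q + 7)) = -21 + 7*((2 + Q)/(7 + Q)) = -21 + 7*(2 + Q)/(7 + Q))
(B(2)*(-46))*((R(3, -4) - 12) + 7) = ((7*(-19 - 2*2)/(7 + 2))*(-46))*((-4 - 12) + 7) = ((7*(-19 - 4)/9)*(-46))*(-16 + 7) = ((7*(⅑)*(-23))*(-46))*(-9) = -161/9*(-46)*(-9) = (7406/9)*(-9) = -7406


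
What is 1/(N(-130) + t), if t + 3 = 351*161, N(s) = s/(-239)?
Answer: 239/13505542 ≈ 1.7696e-5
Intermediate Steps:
N(s) = -s/239 (N(s) = s*(-1/239) = -s/239)
t = 56508 (t = -3 + 351*161 = -3 + 56511 = 56508)
1/(N(-130) + t) = 1/(-1/239*(-130) + 56508) = 1/(130/239 + 56508) = 1/(13505542/239) = 239/13505542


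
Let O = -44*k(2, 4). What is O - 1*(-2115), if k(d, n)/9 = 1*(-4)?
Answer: 3699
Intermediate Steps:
k(d, n) = -36 (k(d, n) = 9*(1*(-4)) = 9*(-4) = -36)
O = 1584 (O = -44*(-36) = 1584)
O - 1*(-2115) = 1584 - 1*(-2115) = 1584 + 2115 = 3699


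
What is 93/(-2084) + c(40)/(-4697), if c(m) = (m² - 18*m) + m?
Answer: -2354101/9788548 ≈ -0.24050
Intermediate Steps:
c(m) = m² - 17*m
93/(-2084) + c(40)/(-4697) = 93/(-2084) + (40*(-17 + 40))/(-4697) = 93*(-1/2084) + (40*23)*(-1/4697) = -93/2084 + 920*(-1/4697) = -93/2084 - 920/4697 = -2354101/9788548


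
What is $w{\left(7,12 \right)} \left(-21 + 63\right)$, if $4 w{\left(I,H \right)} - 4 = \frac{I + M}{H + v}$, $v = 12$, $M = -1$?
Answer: $\frac{357}{8} \approx 44.625$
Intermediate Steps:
$w{\left(I,H \right)} = 1 + \frac{-1 + I}{4 \left(12 + H\right)}$ ($w{\left(I,H \right)} = 1 + \frac{\left(I - 1\right) \frac{1}{H + 12}}{4} = 1 + \frac{\left(-1 + I\right) \frac{1}{12 + H}}{4} = 1 + \frac{\frac{1}{12 + H} \left(-1 + I\right)}{4} = 1 + \frac{-1 + I}{4 \left(12 + H\right)}$)
$w{\left(7,12 \right)} \left(-21 + 63\right) = \frac{47 + 7 + 4 \cdot 12}{4 \left(12 + 12\right)} \left(-21 + 63\right) = \frac{47 + 7 + 48}{4 \cdot 24} \cdot 42 = \frac{1}{4} \cdot \frac{1}{24} \cdot 102 \cdot 42 = \frac{17}{16} \cdot 42 = \frac{357}{8}$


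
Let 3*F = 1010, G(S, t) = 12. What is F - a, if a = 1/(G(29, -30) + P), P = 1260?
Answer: 428239/1272 ≈ 336.67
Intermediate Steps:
F = 1010/3 (F = (⅓)*1010 = 1010/3 ≈ 336.67)
a = 1/1272 (a = 1/(12 + 1260) = 1/1272 ≈ 0.00078616)
F - a = 1010/3 - 1*1/1272 = 1010/3 - 1/1272 = 428239/1272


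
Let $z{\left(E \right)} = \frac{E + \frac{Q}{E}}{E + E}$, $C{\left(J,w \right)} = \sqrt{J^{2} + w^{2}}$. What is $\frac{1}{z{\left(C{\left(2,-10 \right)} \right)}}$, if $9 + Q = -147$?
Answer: $-4$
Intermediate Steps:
$Q = -156$ ($Q = -9 - 147 = -156$)
$z{\left(E \right)} = \frac{E - \frac{156}{E}}{2 E}$ ($z{\left(E \right)} = \frac{E - \frac{156}{E}}{E + E} = \frac{E - \frac{156}{E}}{2 E}$)
$\frac{1}{z{\left(C{\left(2,-10 \right)} \right)}} = \frac{1}{\frac{1}{2} - \frac{78}{2^{2} + \left(-10\right)^{2}}} = \frac{1}{\frac{1}{2} - \frac{78}{4 + 100}} = \frac{1}{\frac{1}{2} - \frac{78}{104}} = \frac{1}{\frac{1}{2} - \frac{3}{4}} = \frac{1}{- \frac{1}{4}} = -4$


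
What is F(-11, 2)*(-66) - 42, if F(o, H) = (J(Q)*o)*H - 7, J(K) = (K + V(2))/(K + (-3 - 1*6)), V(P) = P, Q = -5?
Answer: 5118/7 ≈ 731.14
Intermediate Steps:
J(K) = (2 + K)/(-9 + K) (J(K) = (K + 2)/(K + (-3 - 1*6)) = (2 + K)/(K + (-3 - 6)) = (2 + K)/(K - 9) = (2 + K)/(-9 + K))
F(o, H) = -7 + 3*H*o/14 (F(o, H) = (((2 - 5)/(-9 - 5))*o)*H - 7 = ((-3/(-14))*o)*H - 7 = ((-1/14*(-3))*o)*H - 7 = (3*o/14)*H - 7 = 3*H*o/14 - 7 = -7 + 3*H*o/14)
F(-11, 2)*(-66) - 42 = (-7 + (3/14)*2*(-11))*(-66) - 42 = (-7 - 33/7)*(-66) - 42 = -82/7*(-66) - 42 = 5412/7 - 42 = 5118/7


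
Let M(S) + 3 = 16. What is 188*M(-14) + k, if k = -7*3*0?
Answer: 2444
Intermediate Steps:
M(S) = 13 (M(S) = -3 + 16 = 13)
k = 0 (k = -21*0 = 0)
188*M(-14) + k = 188*13 + 0 = 2444 + 0 = 2444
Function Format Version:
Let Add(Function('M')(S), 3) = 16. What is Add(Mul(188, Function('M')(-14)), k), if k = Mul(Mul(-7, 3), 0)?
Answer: 2444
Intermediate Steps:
Function('M')(S) = 13 (Function('M')(S) = Add(-3, 16) = 13)
k = 0 (k = Mul(-21, 0) = 0)
Add(Mul(188, Function('M')(-14)), k) = Add(Mul(188, 13), 0) = Add(2444, 0) = 2444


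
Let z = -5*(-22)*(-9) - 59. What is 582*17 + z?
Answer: 8845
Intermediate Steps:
z = -1049 (z = 110*(-9) - 59 = -990 - 59 = -1049)
582*17 + z = 582*17 - 1049 = 9894 - 1049 = 8845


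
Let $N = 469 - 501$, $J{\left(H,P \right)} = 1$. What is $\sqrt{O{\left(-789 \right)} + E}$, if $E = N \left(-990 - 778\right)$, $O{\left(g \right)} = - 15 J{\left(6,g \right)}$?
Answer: $\sqrt{56561} \approx 237.83$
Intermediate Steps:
$O{\left(g \right)} = -15$ ($O{\left(g \right)} = \left(-15\right) 1 = -15$)
$N = -32$ ($N = 469 - 501 = -32$)
$E = 56576$ ($E = - 32 \left(-990 - 778\right) = \left(-32\right) \left(-1768\right) = 56576$)
$\sqrt{O{\left(-789 \right)} + E} = \sqrt{-15 + 56576} = \sqrt{56561}$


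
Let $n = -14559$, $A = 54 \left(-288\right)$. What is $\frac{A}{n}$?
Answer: $\frac{5184}{4853} \approx 1.0682$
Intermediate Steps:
$A = -15552$
$\frac{A}{n} = - \frac{15552}{-14559} = \left(-15552\right) \left(- \frac{1}{14559}\right) = \frac{5184}{4853}$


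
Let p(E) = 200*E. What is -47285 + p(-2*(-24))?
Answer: -37685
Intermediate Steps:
-47285 + p(-2*(-24)) = -47285 + 200*(-2*(-24)) = -47285 + 200*48 = -47285 + 9600 = -37685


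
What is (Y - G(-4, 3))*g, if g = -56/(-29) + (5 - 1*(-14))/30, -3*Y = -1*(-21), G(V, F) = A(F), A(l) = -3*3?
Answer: 2231/435 ≈ 5.1287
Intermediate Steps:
A(l) = -9
G(V, F) = -9
Y = -7 (Y = -(-1)*(-21)/3 = -⅓*21 = -7)
g = 2231/870 (g = -56*(-1/29) + (5 + 14)*(1/30) = 56/29 + 19*(1/30) = 56/29 + 19/30 = 2231/870 ≈ 2.5644)
(Y - G(-4, 3))*g = (-7 - 1*(-9))*(2231/870) = (-7 + 9)*(2231/870) = 2*(2231/870) = 2231/435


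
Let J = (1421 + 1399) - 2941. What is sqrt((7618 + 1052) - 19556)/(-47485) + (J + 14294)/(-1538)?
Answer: -14173/1538 - I*sqrt(10886)/47485 ≈ -9.2152 - 0.0021972*I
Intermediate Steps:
J = -121 (J = 2820 - 2941 = -121)
sqrt((7618 + 1052) - 19556)/(-47485) + (J + 14294)/(-1538) = sqrt((7618 + 1052) - 19556)/(-47485) + (-121 + 14294)/(-1538) = sqrt(8670 - 19556)*(-1/47485) + 14173*(-1/1538) = sqrt(-10886)*(-1/47485) - 14173/1538 = (I*sqrt(10886))*(-1/47485) - 14173/1538 = -I*sqrt(10886)/47485 - 14173/1538 = -14173/1538 - I*sqrt(10886)/47485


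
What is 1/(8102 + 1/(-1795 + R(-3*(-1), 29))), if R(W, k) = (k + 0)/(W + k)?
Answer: 57411/465143890 ≈ 0.00012343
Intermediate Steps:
R(W, k) = k/(W + k)
1/(8102 + 1/(-1795 + R(-3*(-1), 29))) = 1/(8102 + 1/(-1795 + 29/(-3*(-1) + 29))) = 1/(8102 + 1/(-1795 + 29/(3 + 29))) = 1/(8102 + 1/(-1795 + 29/32)) = 1/(8102 + 1/(-57411/32)) = 1/(8102 - 32/57411) = 1/(465143890/57411) = 57411/465143890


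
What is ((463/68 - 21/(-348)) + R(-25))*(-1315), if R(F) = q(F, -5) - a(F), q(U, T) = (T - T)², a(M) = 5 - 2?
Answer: -5016725/986 ≈ -5088.0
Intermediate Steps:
a(M) = 3
q(U, T) = 0 (q(U, T) = 0² = 0)
R(F) = -3 (R(F) = 0 - 1*3 = 0 - 3 = -3)
((463/68 - 21/(-348)) + R(-25))*(-1315) = ((463/68 - 21/(-348)) - 3)*(-1315) = ((463*(1/68) - 21*(-1/348)) - 3)*(-1315) = ((463/68 + 7/116) - 3)*(-1315) = (6773/986 - 3)*(-1315) = (3815/986)*(-1315) = -5016725/986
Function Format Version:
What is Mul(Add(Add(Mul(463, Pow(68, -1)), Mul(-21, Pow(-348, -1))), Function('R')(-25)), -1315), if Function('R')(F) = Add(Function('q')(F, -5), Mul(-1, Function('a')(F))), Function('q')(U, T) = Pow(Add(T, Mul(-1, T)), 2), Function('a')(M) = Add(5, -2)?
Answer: Rational(-5016725, 986) ≈ -5088.0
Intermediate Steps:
Function('a')(M) = 3
Function('q')(U, T) = 0 (Function('q')(U, T) = Pow(0, 2) = 0)
Function('R')(F) = -3 (Function('R')(F) = Add(0, Mul(-1, 3)) = Add(0, -3) = -3)
Mul(Add(Add(Mul(463, Pow(68, -1)), Mul(-21, Pow(-348, -1))), Function('R')(-25)), -1315) = Mul(Add(Add(Mul(463, Pow(68, -1)), Mul(-21, Pow(-348, -1))), -3), -1315) = Mul(Add(Add(Mul(463, Rational(1, 68)), Mul(-21, Rational(-1, 348))), -3), -1315) = Mul(Add(Add(Rational(463, 68), Rational(7, 116)), -3), -1315) = Mul(Add(Rational(6773, 986), -3), -1315) = Mul(Rational(3815, 986), -1315) = Rational(-5016725, 986)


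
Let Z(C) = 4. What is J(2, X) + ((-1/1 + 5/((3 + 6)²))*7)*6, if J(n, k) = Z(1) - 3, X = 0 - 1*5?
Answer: -1037/27 ≈ -38.407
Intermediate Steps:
X = -5 (X = 0 - 5 = -5)
J(n, k) = 1 (J(n, k) = 4 - 3 = 1)
J(2, X) + ((-1/1 + 5/((3 + 6)²))*7)*6 = 1 + ((-1/1 + 5/((3 + 6)²))*7)*6 = 1 + ((-1*1 + 5/(9²))*7)*6 = 1 + ((-1 + 5/81)*7)*6 = 1 - 76/81*7*6 = 1 - 532/81*6 = 1 - 1064/27 = -1037/27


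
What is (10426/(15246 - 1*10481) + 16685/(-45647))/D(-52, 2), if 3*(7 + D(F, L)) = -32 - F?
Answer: -1189234791/217507955 ≈ -5.4675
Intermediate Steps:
D(F, L) = -53/3 - F/3 (D(F, L) = -7 + (-32 - F)/3 = -7 + (-32/3 - F/3) = -53/3 - F/3)
(10426/(15246 - 1*10481) + 16685/(-45647))/D(-52, 2) = (10426/(15246 - 1*10481) + 16685/(-45647))/(-53/3 - ⅓*(-52)) = (10426/(15246 - 10481) + 16685*(-1/45647))/(-53/3 + 52/3) = (10426/4765 - 16685/45647)/(-⅓) = (10426*(1/4765) - 16685/45647)*(-3) = (10426/4765 - 16685/45647)*(-3) = (396411597/217507955)*(-3) = -1189234791/217507955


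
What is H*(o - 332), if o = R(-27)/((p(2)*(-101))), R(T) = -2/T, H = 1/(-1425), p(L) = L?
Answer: 181073/777195 ≈ 0.23298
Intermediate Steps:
H = -1/1425 ≈ -0.00070175
o = -1/2727 (o = (-2/(-27))/((2*(-101))) = -2*(-1/27)/(-202) = (2/27)*(-1/202) = -1/2727 ≈ -0.00036670)
H*(o - 332) = -(-1/2727 - 332)/1425 = -1/1425*(-905365/2727) = 181073/777195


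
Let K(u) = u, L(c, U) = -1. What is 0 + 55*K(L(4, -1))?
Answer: -55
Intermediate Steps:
0 + 55*K(L(4, -1)) = 0 + 55*(-1) = 0 - 55 = -55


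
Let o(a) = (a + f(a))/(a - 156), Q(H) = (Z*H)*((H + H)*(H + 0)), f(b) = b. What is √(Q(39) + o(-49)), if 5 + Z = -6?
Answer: 4*I*√3427710085/205 ≈ 1142.4*I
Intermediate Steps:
Z = -11 (Z = -5 - 6 = -11)
Q(H) = -22*H³ (Q(H) = (-11*H)*((H + H)*(H + 0)) = (-11*H)*((2*H)*H) = (-11*H)*(2*H²) = -22*H³)
o(a) = 2*a/(-156 + a) (o(a) = (a + a)/(a - 156) = (2*a)/(-156 + a) = 2*a/(-156 + a))
√(Q(39) + o(-49)) = √(-22*39³ + 2*(-49)/(-156 - 49)) = √(-22*59319 + 2*(-49)/(-205)) = √(-1305018 + 2*(-49)*(-1/205)) = √(-1305018 + 98/205) = √(-267528592/205) = 4*I*√3427710085/205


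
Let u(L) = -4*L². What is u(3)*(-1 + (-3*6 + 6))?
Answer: 468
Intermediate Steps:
u(3)*(-1 + (-3*6 + 6)) = (-4*3²)*(-1 + (-3*6 + 6)) = (-4*9)*(-1 + (-18 + 6)) = -36*(-1 - 12) = -36*(-13) = 468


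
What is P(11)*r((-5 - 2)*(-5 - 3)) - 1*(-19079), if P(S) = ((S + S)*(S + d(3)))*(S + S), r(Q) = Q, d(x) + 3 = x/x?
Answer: 263015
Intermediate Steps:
d(x) = -2 (d(x) = -3 + x/x = -3 + 1 = -2)
P(S) = 4*S**2*(-2 + S) (P(S) = ((S + S)*(S - 2))*(S + S) = ((2*S)*(-2 + S))*(2*S) = (2*S*(-2 + S))*(2*S) = 4*S**2*(-2 + S))
P(11)*r((-5 - 2)*(-5 - 3)) - 1*(-19079) = (4*11**2*(-2 + 11))*((-5 - 2)*(-5 - 3)) - 1*(-19079) = (4*121*9)*(-7*(-8)) + 19079 = 4356*56 + 19079 = 243936 + 19079 = 263015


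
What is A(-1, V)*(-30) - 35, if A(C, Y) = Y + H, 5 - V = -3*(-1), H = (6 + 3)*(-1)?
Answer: 175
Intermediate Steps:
H = -9 (H = 9*(-1) = -9)
V = 2 (V = 5 - (-3)*(-1) = 5 - 1*3 = 5 - 3 = 2)
A(C, Y) = -9 + Y (A(C, Y) = Y - 9 = -9 + Y)
A(-1, V)*(-30) - 35 = (-9 + 2)*(-30) - 35 = -7*(-30) - 35 = 210 - 35 = 175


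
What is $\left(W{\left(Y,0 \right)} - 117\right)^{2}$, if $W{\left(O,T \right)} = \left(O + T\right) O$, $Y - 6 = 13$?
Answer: $59536$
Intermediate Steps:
$Y = 19$ ($Y = 6 + 13 = 19$)
$W{\left(O,T \right)} = O \left(O + T\right)$
$\left(W{\left(Y,0 \right)} - 117\right)^{2} = \left(19 \left(19 + 0\right) - 117\right)^{2} = \left(19 \cdot 19 - 117\right)^{2} = \left(361 - 117\right)^{2} = 244^{2} = 59536$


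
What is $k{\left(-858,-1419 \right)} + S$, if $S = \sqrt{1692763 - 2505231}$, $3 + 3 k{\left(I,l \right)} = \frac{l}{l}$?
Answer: $- \frac{2}{3} + 2 i \sqrt{203117} \approx -0.66667 + 901.37 i$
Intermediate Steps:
$k{\left(I,l \right)} = - \frac{2}{3}$ ($k{\left(I,l \right)} = -1 + \frac{l \frac{1}{l}}{3} = -1 + \frac{1}{3} \cdot 1 = -1 + \frac{1}{3} = - \frac{2}{3}$)
$S = 2 i \sqrt{203117}$ ($S = \sqrt{-812468} = 2 i \sqrt{203117} \approx 901.37 i$)
$k{\left(-858,-1419 \right)} + S = - \frac{2}{3} + 2 i \sqrt{203117}$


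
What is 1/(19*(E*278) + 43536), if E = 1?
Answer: 1/48818 ≈ 2.0484e-5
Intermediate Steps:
1/(19*(E*278) + 43536) = 1/(19*(1*278) + 43536) = 1/(19*278 + 43536) = 1/(5282 + 43536) = 1/48818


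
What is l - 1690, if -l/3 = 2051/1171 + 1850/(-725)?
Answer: -57309185/33959 ≈ -1687.6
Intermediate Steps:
l = 81525/33959 (l = -3*(2051/1171 + 1850/(-725)) = -3*(2051*(1/1171) + 1850*(-1/725)) = -3*(2051/1171 - 74/29) = -3*(-27175/33959) = 81525/33959 ≈ 2.4007)
l - 1690 = 81525/33959 - 1690 = -57309185/33959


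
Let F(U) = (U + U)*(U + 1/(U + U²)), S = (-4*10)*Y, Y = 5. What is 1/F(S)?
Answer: 199/15919998 ≈ 1.2500e-5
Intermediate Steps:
S = -200 (S = -4*10*5 = -40*5 = -200)
F(U) = 2*U*(U + 1/(U + U²)) (F(U) = (2*U)*(U + 1/(U + U²)) = 2*U*(U + 1/(U + U²)))
1/F(S) = 1/(2*(1 + (-200)² + (-200)³)/(1 - 200)) = 1/(2*(1 + 40000 - 8000000)/(-199)) = 1/(2*(-1/199)*(-7959999)) = 1/(15919998/199) = 199/15919998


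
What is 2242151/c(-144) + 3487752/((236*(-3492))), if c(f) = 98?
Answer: 6414728282/280427 ≈ 22875.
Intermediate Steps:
2242151/c(-144) + 3487752/((236*(-3492))) = 2242151/98 + 3487752/((236*(-3492))) = 2242151*(1/98) + 3487752/(-824112) = 2242151/98 + 3487752*(-1/824112) = 2242151/98 - 48441/11446 = 6414728282/280427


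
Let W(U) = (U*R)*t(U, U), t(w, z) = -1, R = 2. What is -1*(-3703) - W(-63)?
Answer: 3577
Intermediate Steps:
W(U) = -2*U (W(U) = (U*2)*(-1) = (2*U)*(-1) = -2*U)
-1*(-3703) - W(-63) = -1*(-3703) - (-2)*(-63) = 3703 - 1*126 = 3703 - 126 = 3577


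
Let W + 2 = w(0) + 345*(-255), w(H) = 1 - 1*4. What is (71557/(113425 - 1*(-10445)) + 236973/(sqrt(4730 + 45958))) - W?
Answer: 10898154157/123870 + 7181*sqrt(22)/32 ≈ 89033.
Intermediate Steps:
w(H) = -3 (w(H) = 1 - 4 = -3)
W = -87980 (W = -2 + (-3 + 345*(-255)) = -2 + (-3 - 87975) = -2 - 87978 = -87980)
(71557/(113425 - 1*(-10445)) + 236973/(sqrt(4730 + 45958))) - W = (71557/(113425 - 1*(-10445)) + 236973/(sqrt(4730 + 45958))) - 1*(-87980) = (71557/(113425 + 10445) + 236973/(sqrt(50688))) + 87980 = (71557/123870 + 236973/((48*sqrt(22)))) + 87980 = (71557*(1/123870) + 236973*(sqrt(22)/1056)) + 87980 = (71557/123870 + 7181*sqrt(22)/32) + 87980 = 10898154157/123870 + 7181*sqrt(22)/32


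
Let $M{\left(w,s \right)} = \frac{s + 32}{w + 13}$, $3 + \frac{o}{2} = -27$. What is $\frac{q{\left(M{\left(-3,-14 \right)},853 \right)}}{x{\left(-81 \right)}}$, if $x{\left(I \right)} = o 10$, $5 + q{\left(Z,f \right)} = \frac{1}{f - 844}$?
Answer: $\frac{11}{1350} \approx 0.0081481$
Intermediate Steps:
$o = -60$ ($o = -6 + 2 \left(-27\right) = -6 - 54 = -60$)
$M{\left(w,s \right)} = \frac{32 + s}{13 + w}$
$q{\left(Z,f \right)} = -5 + \frac{1}{-844 + f}$ ($q{\left(Z,f \right)} = -5 + \frac{1}{f - 844} = -5 + \frac{1}{-844 + f}$)
$x{\left(I \right)} = -600$ ($x{\left(I \right)} = \left(-60\right) 10 = -600$)
$\frac{q{\left(M{\left(-3,-14 \right)},853 \right)}}{x{\left(-81 \right)}} = \frac{\frac{1}{-844 + 853} \left(4221 - 4265\right)}{-600} = \frac{4221 - 4265}{9} \left(- \frac{1}{600}\right) = \frac{1}{9} \left(-44\right) \left(- \frac{1}{600}\right) = \left(- \frac{44}{9}\right) \left(- \frac{1}{600}\right) = \frac{11}{1350}$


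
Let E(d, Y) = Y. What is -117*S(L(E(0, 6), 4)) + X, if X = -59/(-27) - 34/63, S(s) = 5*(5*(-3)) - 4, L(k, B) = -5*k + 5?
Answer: 1747238/189 ≈ 9244.6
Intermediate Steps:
L(k, B) = 5 - 5*k
S(s) = -79 (S(s) = 5*(-15) - 4 = -75 - 4 = -79)
X = 311/189 (X = -59*(-1/27) - 34*1/63 = 59/27 - 34/63 = 311/189 ≈ 1.6455)
-117*S(L(E(0, 6), 4)) + X = -117*(-79) + 311/189 = 9243 + 311/189 = 1747238/189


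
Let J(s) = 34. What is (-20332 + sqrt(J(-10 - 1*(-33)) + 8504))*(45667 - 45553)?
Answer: -2317848 + 114*sqrt(8538) ≈ -2.3073e+6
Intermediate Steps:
(-20332 + sqrt(J(-10 - 1*(-33)) + 8504))*(45667 - 45553) = (-20332 + sqrt(34 + 8504))*(45667 - 45553) = (-20332 + sqrt(8538))*114 = -2317848 + 114*sqrt(8538)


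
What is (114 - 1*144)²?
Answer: 900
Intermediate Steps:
(114 - 1*144)² = (114 - 144)² = (-30)² = 900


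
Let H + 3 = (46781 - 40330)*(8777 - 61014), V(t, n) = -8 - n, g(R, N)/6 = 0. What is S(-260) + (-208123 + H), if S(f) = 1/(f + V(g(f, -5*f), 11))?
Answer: -94075734628/279 ≈ -3.3719e+8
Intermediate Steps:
g(R, N) = 0 (g(R, N) = 6*0 = 0)
S(f) = 1/(-19 + f) (S(f) = 1/(f + (-8 - 1*11)) = 1/(f + (-8 - 11)) = 1/(f - 19) = 1/(-19 + f))
H = -336980890 (H = -3 + (46781 - 40330)*(8777 - 61014) = -3 + 6451*(-52237) = -3 - 336980887 = -336980890)
S(-260) + (-208123 + H) = 1/(-19 - 260) + (-208123 - 336980890) = 1/(-279) - 337189013 = -1/279 - 337189013 = -94075734628/279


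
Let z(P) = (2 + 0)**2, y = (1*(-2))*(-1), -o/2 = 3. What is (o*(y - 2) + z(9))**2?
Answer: 16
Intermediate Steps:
o = -6 (o = -2*3 = -6)
y = 2 (y = -2*(-1) = 2)
z(P) = 4 (z(P) = 2**2 = 4)
(o*(y - 2) + z(9))**2 = (-6*(2 - 2) + 4)**2 = (-6*0 + 4)**2 = (0 + 4)**2 = 4**2 = 16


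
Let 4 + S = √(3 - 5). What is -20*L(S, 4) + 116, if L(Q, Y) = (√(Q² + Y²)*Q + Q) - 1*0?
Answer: 116 + 20*(1 + √(16 + (4 - I*√2)²))*(4 - I*√2) ≈ 612.92 - 267.08*I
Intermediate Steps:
S = -4 + I*√2 (S = -4 + √(3 - 5) = -4 + √(-2) = -4 + I*√2 ≈ -4.0 + 1.4142*I)
L(Q, Y) = Q + Q*√(Q² + Y²) (L(Q, Y) = (Q*√(Q² + Y²) + Q) + 0 = (Q + Q*√(Q² + Y²)) + 0 = Q + Q*√(Q² + Y²))
-20*L(S, 4) + 116 = -20*(-4 + I*√2)*(1 + √((-4 + I*√2)² + 4²)) + 116 = -20*(-4 + I*√2)*(1 + √((-4 + I*√2)² + 16)) + 116 = -20*(-4 + I*√2)*(1 + √(16 + (-4 + I*√2)²)) + 116 = -20*(1 + √(16 + (-4 + I*√2)²))*(-4 + I*√2) + 116 = 116 - 20*(1 + √(16 + (-4 + I*√2)²))*(-4 + I*√2)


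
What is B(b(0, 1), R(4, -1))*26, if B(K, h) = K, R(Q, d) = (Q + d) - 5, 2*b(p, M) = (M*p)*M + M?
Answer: 13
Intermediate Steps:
b(p, M) = M/2 + p*M**2/2 (b(p, M) = ((M*p)*M + M)/2 = (p*M**2 + M)/2 = (M + p*M**2)/2 = M/2 + p*M**2/2)
R(Q, d) = -5 + Q + d
B(b(0, 1), R(4, -1))*26 = ((1/2)*1*(1 + 1*0))*26 = ((1/2)*1*(1 + 0))*26 = ((1/2)*1*1)*26 = (1/2)*26 = 13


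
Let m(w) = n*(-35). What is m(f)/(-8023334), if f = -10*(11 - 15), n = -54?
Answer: -945/4011667 ≈ -0.00023556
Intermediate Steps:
f = 40 (f = -10*(-4) = 40)
m(w) = 1890 (m(w) = -54*(-35) = 1890)
m(f)/(-8023334) = 1890/(-8023334) = 1890*(-1/8023334) = -945/4011667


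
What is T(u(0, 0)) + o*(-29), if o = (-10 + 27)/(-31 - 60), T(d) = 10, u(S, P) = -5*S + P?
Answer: 1403/91 ≈ 15.418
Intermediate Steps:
u(S, P) = P - 5*S
o = -17/91 (o = 17/(-91) = 17*(-1/91) = -17/91 ≈ -0.18681)
T(u(0, 0)) + o*(-29) = 10 - 17/91*(-29) = 10 + 493/91 = 1403/91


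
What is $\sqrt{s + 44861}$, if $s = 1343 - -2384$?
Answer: $2 \sqrt{12147} \approx 220.43$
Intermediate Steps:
$s = 3727$ ($s = 1343 + 2384 = 3727$)
$\sqrt{s + 44861} = \sqrt{3727 + 44861} = \sqrt{48588} = 2 \sqrt{12147}$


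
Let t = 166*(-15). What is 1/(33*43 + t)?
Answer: -1/1071 ≈ -0.00093371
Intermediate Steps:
t = -2490
1/(33*43 + t) = 1/(33*43 - 2490) = 1/(1419 - 2490) = 1/(-1071) = -1/1071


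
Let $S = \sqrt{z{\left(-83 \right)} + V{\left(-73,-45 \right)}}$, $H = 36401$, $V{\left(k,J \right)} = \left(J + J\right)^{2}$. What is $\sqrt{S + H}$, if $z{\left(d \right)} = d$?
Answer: $\sqrt{36401 + \sqrt{8017}} \approx 191.02$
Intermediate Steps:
$V{\left(k,J \right)} = 4 J^{2}$ ($V{\left(k,J \right)} = \left(2 J\right)^{2} = 4 J^{2}$)
$S = \sqrt{8017}$ ($S = \sqrt{-83 + 4 \left(-45\right)^{2}} = \sqrt{-83 + 4 \cdot 2025} = \sqrt{-83 + 8100} = \sqrt{8017} \approx 89.538$)
$\sqrt{S + H} = \sqrt{\sqrt{8017} + 36401} = \sqrt{36401 + \sqrt{8017}}$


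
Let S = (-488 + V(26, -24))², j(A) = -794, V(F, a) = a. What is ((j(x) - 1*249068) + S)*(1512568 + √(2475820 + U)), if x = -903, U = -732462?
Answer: 18577360176 + 12282*√1743358 ≈ 1.8594e+10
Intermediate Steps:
S = 262144 (S = (-488 - 24)² = (-512)² = 262144)
((j(x) - 1*249068) + S)*(1512568 + √(2475820 + U)) = ((-794 - 1*249068) + 262144)*(1512568 + √(2475820 - 732462)) = ((-794 - 249068) + 262144)*(1512568 + √1743358) = (-249862 + 262144)*(1512568 + √1743358) = 12282*(1512568 + √1743358) = 18577360176 + 12282*√1743358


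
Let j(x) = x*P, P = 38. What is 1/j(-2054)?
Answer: -1/78052 ≈ -1.2812e-5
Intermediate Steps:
j(x) = 38*x (j(x) = x*38 = 38*x)
1/j(-2054) = 1/(38*(-2054)) = 1/(-78052) = -1/78052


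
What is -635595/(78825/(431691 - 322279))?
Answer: -4636114676/5255 ≈ -8.8223e+5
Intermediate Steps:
-635595/(78825/(431691 - 322279)) = -635595/(78825/109412) = -635595/(78825*(1/109412)) = -635595/78825/109412 = -635595*109412/78825 = -4636114676/5255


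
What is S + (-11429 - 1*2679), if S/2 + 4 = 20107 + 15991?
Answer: 58080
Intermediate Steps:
S = 72188 (S = -8 + 2*(20107 + 15991) = -8 + 2*36098 = -8 + 72196 = 72188)
S + (-11429 - 1*2679) = 72188 + (-11429 - 1*2679) = 72188 + (-11429 - 2679) = 72188 - 14108 = 58080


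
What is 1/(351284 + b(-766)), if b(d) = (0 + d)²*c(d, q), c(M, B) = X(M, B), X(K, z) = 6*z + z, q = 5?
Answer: 1/20887744 ≈ 4.7875e-8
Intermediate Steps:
X(K, z) = 7*z
c(M, B) = 7*B
b(d) = 35*d² (b(d) = (0 + d)²*(7*5) = d²*35 = 35*d²)
1/(351284 + b(-766)) = 1/(351284 + 35*(-766)²) = 1/(351284 + 35*586756) = 1/(351284 + 20536460) = 1/20887744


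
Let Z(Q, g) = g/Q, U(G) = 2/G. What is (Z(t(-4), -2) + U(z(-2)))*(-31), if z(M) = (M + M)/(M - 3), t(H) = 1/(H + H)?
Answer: -1147/2 ≈ -573.50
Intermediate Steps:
t(H) = 1/(2*H)
z(M) = 2*M/(-3 + M) (z(M) = (2*M)/(-3 + M) = 2*M/(-3 + M))
(Z(t(-4), -2) + U(z(-2)))*(-31) = (-2/((½)/(-4)) + 2/((2*(-2)/(-3 - 2))))*(-31) = (-2/((½)*(-¼)) + 2/((2*(-2)/(-5))))*(-31) = (-2/(-⅛) + 2/((2*(-2)*(-⅕))))*(-31) = (-2*(-8) + 2/(⅘))*(-31) = (16 + 2*(5/4))*(-31) = (16 + 5/2)*(-31) = (37/2)*(-31) = -1147/2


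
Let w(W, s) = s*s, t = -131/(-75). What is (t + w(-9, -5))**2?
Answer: 4024036/5625 ≈ 715.38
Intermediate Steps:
t = 131/75 (t = -131*(-1/75) = 131/75 ≈ 1.7467)
w(W, s) = s**2
(t + w(-9, -5))**2 = (131/75 + (-5)**2)**2 = (131/75 + 25)**2 = (2006/75)**2 = 4024036/5625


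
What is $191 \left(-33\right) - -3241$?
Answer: $-3062$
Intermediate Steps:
$191 \left(-33\right) - -3241 = -6303 + 3241 = -3062$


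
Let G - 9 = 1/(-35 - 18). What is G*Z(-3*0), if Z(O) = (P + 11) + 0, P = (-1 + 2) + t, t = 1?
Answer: 6188/53 ≈ 116.75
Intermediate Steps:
P = 2 (P = (-1 + 2) + 1 = 1 + 1 = 2)
G = 476/53 (G = 9 + 1/(-35 - 18) = 9 + 1/(-53) = 9 - 1/53 = 476/53 ≈ 8.9811)
Z(O) = 13 (Z(O) = (2 + 11) + 0 = 13 + 0 = 13)
G*Z(-3*0) = (476/53)*13 = 6188/53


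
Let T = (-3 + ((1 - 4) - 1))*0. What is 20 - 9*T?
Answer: 20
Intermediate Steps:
T = 0 (T = (-3 + (-3 - 1))*0 = (-3 - 4)*0 = -7*0 = 0)
20 - 9*T = 20 - 9*0 = 20 + 0 = 20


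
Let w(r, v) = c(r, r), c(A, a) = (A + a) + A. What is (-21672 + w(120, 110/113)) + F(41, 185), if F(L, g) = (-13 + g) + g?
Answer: -20955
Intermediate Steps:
c(A, a) = a + 2*A
F(L, g) = -13 + 2*g
w(r, v) = 3*r (w(r, v) = r + 2*r = 3*r)
(-21672 + w(120, 110/113)) + F(41, 185) = (-21672 + 3*120) + (-13 + 2*185) = (-21672 + 360) + (-13 + 370) = -21312 + 357 = -20955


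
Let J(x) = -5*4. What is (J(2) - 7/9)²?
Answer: 34969/81 ≈ 431.72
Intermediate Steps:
J(x) = -20
(J(2) - 7/9)² = (-20 - 7/9)² = (-187/9)² = 34969/81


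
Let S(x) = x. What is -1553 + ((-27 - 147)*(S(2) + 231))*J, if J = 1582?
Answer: -64138997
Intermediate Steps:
-1553 + ((-27 - 147)*(S(2) + 231))*J = -1553 + ((-27 - 147)*(2 + 231))*1582 = -1553 - 174*233*1582 = -1553 - 40542*1582 = -1553 - 64137444 = -64138997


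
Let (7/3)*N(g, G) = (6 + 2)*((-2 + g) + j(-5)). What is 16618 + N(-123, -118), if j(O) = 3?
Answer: 113398/7 ≈ 16200.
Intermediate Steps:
N(g, G) = 24/7 + 24*g/7 (N(g, G) = 3*((6 + 2)*((-2 + g) + 3))/7 = 3*(8*(1 + g))/7 = 3*(8 + 8*g)/7 = 24/7 + 24*g/7)
16618 + N(-123, -118) = 16618 + (24/7 + (24/7)*(-123)) = 16618 + (24/7 - 2952/7) = 16618 - 2928/7 = 113398/7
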